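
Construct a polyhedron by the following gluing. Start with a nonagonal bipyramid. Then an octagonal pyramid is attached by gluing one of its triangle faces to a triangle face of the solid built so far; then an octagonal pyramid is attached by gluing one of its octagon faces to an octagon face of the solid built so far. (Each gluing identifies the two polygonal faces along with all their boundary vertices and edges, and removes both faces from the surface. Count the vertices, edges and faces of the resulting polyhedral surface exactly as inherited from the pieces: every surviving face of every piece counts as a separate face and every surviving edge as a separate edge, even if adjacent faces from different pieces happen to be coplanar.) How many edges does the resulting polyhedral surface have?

48

A nonagonal bipyramid: V=11, E=27, F=18.
Attach an octagonal pyramid (V=9, E=16, F=9) along a 3-gon: merge 3 vertices and 3 edges, delete both glued faces → V=17, E=40, F=25.
Attach an octagonal pyramid (V=9, E=16, F=9) along an 8-gon: merge 8 vertices and 8 edges, delete both glued faces → V=18, E=48, F=32.
Check: V − E + F = 18 − 48 + 32 = 2.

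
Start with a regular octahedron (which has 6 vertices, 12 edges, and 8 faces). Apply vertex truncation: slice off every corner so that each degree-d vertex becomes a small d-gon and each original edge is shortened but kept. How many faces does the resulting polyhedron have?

14

Truncation replaces each original edge-end by a new vertex, so V′ = 2E = 24.
Each original edge survives, and each old vertex of degree d contributes d new edges; summing degrees gives Σd = 2E, so E′ = E + 2E = 3E = 36.
Each original face survives and each original vertex becomes one new face: F′ = F + V = 14.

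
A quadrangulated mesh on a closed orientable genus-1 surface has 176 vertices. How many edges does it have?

χ = 2 − 2·1 = 0, and every face is a square so 4F = 2E.
V − E + F = 0 with E = 4F/2 gives 176 − (4/2 − 1)·F = 0, so F = 176 and E = 352.

352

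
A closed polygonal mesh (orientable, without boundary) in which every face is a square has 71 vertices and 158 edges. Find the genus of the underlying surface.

5

Every face is a square and each edge borders two faces, so 4F = 2·158, giving F = 79.
χ = V − E + F = 71 − 158 + 79 = -8.
For a closed orientable surface χ = 2 − 2g, so g = (2 − (-8))/2 = 5.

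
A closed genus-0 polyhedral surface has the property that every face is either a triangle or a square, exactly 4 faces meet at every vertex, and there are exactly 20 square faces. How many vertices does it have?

26

Let x be the number of triangles; then F = 20 + x.
Edge–face incidences: 2E = 4·20 + 3·x = 80 + 3x.
Every vertex has degree 4, so 4V = 2E.
Euler: V − E + F = 2 ⇒ (2E)/4 − E + (20 + x) = 2.
Multiply by 8: 2·(2E) − 4·(2E) + 8·(20 + x) = 16, i.e. 160 + 8x − 2·(80 + 3x) = 16.
Collecting terms: 2x = 16, so x = 8.
Then 2E = 80 + 3·8 = 104, so E = 52, V = 2E/4 = 26, F = 20 + 8 = 28.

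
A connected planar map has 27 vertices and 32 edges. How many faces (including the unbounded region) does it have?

7

Euler's formula for a connected plane graph: V − E + F = 2, so F = 2 − 27 + 32 = 7.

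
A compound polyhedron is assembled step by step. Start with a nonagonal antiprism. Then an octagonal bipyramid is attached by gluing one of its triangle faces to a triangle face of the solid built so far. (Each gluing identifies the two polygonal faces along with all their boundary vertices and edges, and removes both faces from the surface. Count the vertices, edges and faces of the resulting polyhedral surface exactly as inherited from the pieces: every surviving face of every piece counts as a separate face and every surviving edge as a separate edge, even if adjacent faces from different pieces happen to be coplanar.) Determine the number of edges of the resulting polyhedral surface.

57

A nonagonal antiprism: V=18, E=36, F=20.
Attach an octagonal bipyramid (V=10, E=24, F=16) along a 3-gon: merge 3 vertices and 3 edges, delete both glued faces → V=25, E=57, F=34.
Check: V − E + F = 25 − 57 + 34 = 2.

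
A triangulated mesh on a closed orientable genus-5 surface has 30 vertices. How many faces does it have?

χ = 2 − 2·5 = -8, and every face is a triangle so 3F = 2E.
V − E + F = -8 with E = 3F/2 gives 30 − (3/2 − 1)·F = -8, so F = 76 and E = 114.

76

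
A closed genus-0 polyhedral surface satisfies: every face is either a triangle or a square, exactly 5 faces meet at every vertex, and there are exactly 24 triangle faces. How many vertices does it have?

Let x be the number of squares; then F = 24 + x.
Edge–face incidences: 2E = 3·24 + 4·x = 72 + 4x.
Every vertex has degree 5, so 5V = 2E.
Euler: V − E + F = 2 ⇒ (2E)/5 − E + (24 + x) = 2.
Multiply by 10: 2·(2E) − 5·(2E) + 10·(24 + x) = 20, i.e. 240 + 10x − 3·(72 + 4x) = 20.
Collecting terms: −2x + 24 = 20, so −2x = −4, so x = 2.
Then 2E = 72 + 4·2 = 80, so E = 40, V = 2E/5 = 16, F = 24 + 2 = 26.

16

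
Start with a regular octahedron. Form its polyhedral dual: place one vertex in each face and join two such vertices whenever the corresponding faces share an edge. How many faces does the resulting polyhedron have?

The base solid has V = 6, E = 12, F = 8.
The dual swaps V and F and preserves E: V′ = F = 8, E′ = E = 12, F′ = V = 6.

6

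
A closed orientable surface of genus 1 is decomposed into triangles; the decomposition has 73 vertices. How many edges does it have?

χ = 2 − 2·1 = 0, and every face is a triangle so 3F = 2E.
V − E + F = 0 with E = 3F/2 gives 73 − (3/2 − 1)·F = 0, so F = 146 and E = 219.

219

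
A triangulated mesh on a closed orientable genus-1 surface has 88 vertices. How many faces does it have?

176

χ = 2 − 2·1 = 0, and every face is a triangle so 3F = 2E.
V − E + F = 0 with E = 3F/2 gives 88 − (3/2 − 1)·F = 0, so F = 176 and E = 264.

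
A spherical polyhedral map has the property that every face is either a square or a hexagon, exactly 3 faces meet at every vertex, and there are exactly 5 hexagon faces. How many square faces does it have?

6

Let x be the number of squares; then F = 5 + x.
Edge–face incidences: 2E = 6·5 + 4·x = 30 + 4x.
Every vertex has degree 3, so 3V = 2E.
Euler: V − E + F = 2 ⇒ (2E)/3 − E + (5 + x) = 2.
Multiply by 6: 2·(2E) − 3·(2E) + 6·(5 + x) = 12, i.e. 30 + 6x − (30 + 4x) = 12.
Collecting terms: 2x = 12, so x = 6.
Then 2E = 30 + 4·6 = 54, so E = 27, V = 2E/3 = 18, F = 5 + 6 = 11.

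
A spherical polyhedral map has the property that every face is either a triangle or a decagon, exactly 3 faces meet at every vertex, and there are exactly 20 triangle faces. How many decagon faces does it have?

12

Let x be the number of decagons; then F = 20 + x.
Edge–face incidences: 2E = 3·20 + 10·x = 60 + 10x.
Every vertex has degree 3, so 3V = 2E.
Euler: V − E + F = 2 ⇒ (2E)/3 − E + (20 + x) = 2.
Multiply by 6: 2·(2E) − 3·(2E) + 6·(20 + x) = 12, i.e. 120 + 6x − (60 + 10x) = 12.
Collecting terms: −4x + 60 = 12, so −4x = −48, so x = 12.
Then 2E = 60 + 10·12 = 180, so E = 90, V = 2E/3 = 60, F = 20 + 12 = 32.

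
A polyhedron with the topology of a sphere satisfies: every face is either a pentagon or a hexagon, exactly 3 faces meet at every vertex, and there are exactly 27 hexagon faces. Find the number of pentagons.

12

Let x be the number of pentagons; then F = 27 + x.
Edge–face incidences: 2E = 6·27 + 5·x = 162 + 5x.
Every vertex has degree 3, so 3V = 2E.
Euler: V − E + F = 2 ⇒ (2E)/3 − E + (27 + x) = 2.
Multiply by 6: 2·(2E) − 3·(2E) + 6·(27 + x) = 12, i.e. 162 + 6x − (162 + 5x) = 12.
Collecting terms: x = 12.
Then 2E = 162 + 5·12 = 222, so E = 111, V = 2E/3 = 74, F = 27 + 12 = 39.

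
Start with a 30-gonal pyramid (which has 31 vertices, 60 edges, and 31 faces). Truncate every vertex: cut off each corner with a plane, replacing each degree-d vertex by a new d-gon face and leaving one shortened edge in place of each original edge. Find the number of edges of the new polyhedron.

Truncation replaces each original edge-end by a new vertex, so V′ = 2E = 120.
Each original edge survives, and each old vertex of degree d contributes d new edges; summing degrees gives Σd = 2E, so E′ = E + 2E = 3E = 180.
Each original face survives and each original vertex becomes one new face: F′ = F + V = 62.

180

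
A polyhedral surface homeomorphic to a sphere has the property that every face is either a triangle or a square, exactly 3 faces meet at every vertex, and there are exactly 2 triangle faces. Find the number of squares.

Let x be the number of squares; then F = 2 + x.
Edge–face incidences: 2E = 3·2 + 4·x = 6 + 4x.
Every vertex has degree 3, so 3V = 2E.
Euler: V − E + F = 2 ⇒ (2E)/3 − E + (2 + x) = 2.
Multiply by 6: 2·(2E) − 3·(2E) + 6·(2 + x) = 12, i.e. 12 + 6x − (6 + 4x) = 12.
Collecting terms: 2x + 6 = 12, so 2x = 6, so x = 3.
Then 2E = 6 + 4·3 = 18, so E = 9, V = 2E/3 = 6, F = 2 + 3 = 5.

3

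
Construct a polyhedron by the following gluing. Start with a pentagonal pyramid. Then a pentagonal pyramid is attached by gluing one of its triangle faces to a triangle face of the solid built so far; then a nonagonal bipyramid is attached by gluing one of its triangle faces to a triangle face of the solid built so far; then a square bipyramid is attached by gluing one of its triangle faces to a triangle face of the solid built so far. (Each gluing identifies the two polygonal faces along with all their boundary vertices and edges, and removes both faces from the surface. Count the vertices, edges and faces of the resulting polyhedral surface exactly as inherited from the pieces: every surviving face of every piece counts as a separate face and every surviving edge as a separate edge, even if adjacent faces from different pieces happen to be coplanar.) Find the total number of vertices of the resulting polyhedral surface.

A pentagonal pyramid: V=6, E=10, F=6.
Attach a pentagonal pyramid (V=6, E=10, F=6) along a 3-gon: merge 3 vertices and 3 edges, delete both glued faces → V=9, E=17, F=10.
Attach a nonagonal bipyramid (V=11, E=27, F=18) along a 3-gon: merge 3 vertices and 3 edges, delete both glued faces → V=17, E=41, F=26.
Attach a square bipyramid (V=6, E=12, F=8) along a 3-gon: merge 3 vertices and 3 edges, delete both glued faces → V=20, E=50, F=32.
Check: V − E + F = 20 − 50 + 32 = 2.

20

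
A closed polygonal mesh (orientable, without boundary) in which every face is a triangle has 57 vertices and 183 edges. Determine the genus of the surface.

3

Every face is a triangle and each edge borders two faces, so 3F = 2·183, giving F = 122.
χ = V − E + F = 57 − 183 + 122 = -4.
For a closed orientable surface χ = 2 − 2g, so g = (2 − (-4))/2 = 3.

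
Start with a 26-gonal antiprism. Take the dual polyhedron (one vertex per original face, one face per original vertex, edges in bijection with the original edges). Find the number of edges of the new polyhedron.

The base solid has V = 52, E = 104, F = 54.
The dual swaps V and F and preserves E: V′ = F = 54, E′ = E = 104, F′ = V = 52.

104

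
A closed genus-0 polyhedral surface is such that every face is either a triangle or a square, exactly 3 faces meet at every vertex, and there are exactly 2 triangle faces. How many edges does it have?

9

Let x be the number of squares; then F = 2 + x.
Edge–face incidences: 2E = 3·2 + 4·x = 6 + 4x.
Every vertex has degree 3, so 3V = 2E.
Euler: V − E + F = 2 ⇒ (2E)/3 − E + (2 + x) = 2.
Multiply by 6: 2·(2E) − 3·(2E) + 6·(2 + x) = 12, i.e. 12 + 6x − (6 + 4x) = 12.
Collecting terms: 2x + 6 = 12, so 2x = 6, so x = 3.
Then 2E = 6 + 4·3 = 18, so E = 9, V = 2E/3 = 6, F = 2 + 3 = 5.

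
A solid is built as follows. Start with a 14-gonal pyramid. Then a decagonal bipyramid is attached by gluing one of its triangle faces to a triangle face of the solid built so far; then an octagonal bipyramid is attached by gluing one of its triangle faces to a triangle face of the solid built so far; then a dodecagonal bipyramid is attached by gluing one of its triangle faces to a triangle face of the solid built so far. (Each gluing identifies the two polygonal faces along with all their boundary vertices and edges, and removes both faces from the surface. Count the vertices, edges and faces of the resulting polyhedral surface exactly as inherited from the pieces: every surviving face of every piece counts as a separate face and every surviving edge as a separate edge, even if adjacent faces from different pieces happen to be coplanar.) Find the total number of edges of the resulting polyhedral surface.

109

A 14-gonal pyramid: V=15, E=28, F=15.
Attach a decagonal bipyramid (V=12, E=30, F=20) along a 3-gon: merge 3 vertices and 3 edges, delete both glued faces → V=24, E=55, F=33.
Attach an octagonal bipyramid (V=10, E=24, F=16) along a 3-gon: merge 3 vertices and 3 edges, delete both glued faces → V=31, E=76, F=47.
Attach a dodecagonal bipyramid (V=14, E=36, F=24) along a 3-gon: merge 3 vertices and 3 edges, delete both glued faces → V=42, E=109, F=69.
Check: V − E + F = 42 − 109 + 69 = 2.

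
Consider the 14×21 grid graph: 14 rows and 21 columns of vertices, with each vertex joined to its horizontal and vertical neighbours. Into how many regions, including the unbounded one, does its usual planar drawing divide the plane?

The grid has V = 14·21 = 294 vertices and E = 14·20 + 21·13 = 553 edges.
F = 2 − V + E = 2 − 294 + 553 = 261.

261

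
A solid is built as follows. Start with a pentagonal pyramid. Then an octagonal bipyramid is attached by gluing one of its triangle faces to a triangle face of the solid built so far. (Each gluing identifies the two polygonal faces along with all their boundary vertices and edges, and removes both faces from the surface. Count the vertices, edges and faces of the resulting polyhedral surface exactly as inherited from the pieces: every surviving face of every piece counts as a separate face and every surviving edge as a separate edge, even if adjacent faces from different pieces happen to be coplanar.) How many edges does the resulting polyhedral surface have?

A pentagonal pyramid: V=6, E=10, F=6.
Attach an octagonal bipyramid (V=10, E=24, F=16) along a 3-gon: merge 3 vertices and 3 edges, delete both glued faces → V=13, E=31, F=20.
Check: V − E + F = 13 − 31 + 20 = 2.

31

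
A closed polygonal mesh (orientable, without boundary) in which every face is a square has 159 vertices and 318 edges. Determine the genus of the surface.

Every face is a square and each edge borders two faces, so 4F = 2·318, giving F = 159.
χ = V − E + F = 159 − 318 + 159 = 0.
For a closed orientable surface χ = 2 − 2g, so g = (2 − (0))/2 = 1.

1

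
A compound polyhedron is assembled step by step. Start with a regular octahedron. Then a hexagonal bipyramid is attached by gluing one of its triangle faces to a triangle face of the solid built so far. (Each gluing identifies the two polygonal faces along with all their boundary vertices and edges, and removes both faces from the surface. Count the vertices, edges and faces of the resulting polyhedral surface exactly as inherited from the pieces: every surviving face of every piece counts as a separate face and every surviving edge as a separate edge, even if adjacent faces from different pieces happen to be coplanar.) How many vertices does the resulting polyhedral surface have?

11

A regular octahedron: V=6, E=12, F=8.
Attach a hexagonal bipyramid (V=8, E=18, F=12) along a 3-gon: merge 3 vertices and 3 edges, delete both glued faces → V=11, E=27, F=18.
Check: V − E + F = 11 − 27 + 18 = 2.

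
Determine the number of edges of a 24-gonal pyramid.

48

A pyramid on an n-gon base has one n-gon and n triangles: V = 24 + 1 = 25, E = 2·24 = 48, F = 24 + 1 = 25.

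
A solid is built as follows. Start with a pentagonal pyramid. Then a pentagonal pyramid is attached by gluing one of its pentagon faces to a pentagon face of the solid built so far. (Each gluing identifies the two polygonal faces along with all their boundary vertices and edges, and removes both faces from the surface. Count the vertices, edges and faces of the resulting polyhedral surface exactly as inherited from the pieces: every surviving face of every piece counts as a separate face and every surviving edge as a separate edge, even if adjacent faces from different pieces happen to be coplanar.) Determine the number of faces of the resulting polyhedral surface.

10

A pentagonal pyramid: V=6, E=10, F=6.
Attach a pentagonal pyramid (V=6, E=10, F=6) along a 5-gon: merge 5 vertices and 5 edges, delete both glued faces → V=7, E=15, F=10.
Check: V − E + F = 7 − 15 + 10 = 2.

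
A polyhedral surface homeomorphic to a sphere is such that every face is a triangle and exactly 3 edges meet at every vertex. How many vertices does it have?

Each face has 3 edges and each edge borders two faces, so 2E = 3F.
Each vertex has degree 3, so 3V = 2E and hence V = 3F/3.
Euler: V − E + F = 2 ⇒ (3F/3) − (3F/2) + F = 2.
Multiply by 6: (6 − 9 + 6)F = 12, i.e. 3F = 12.
So F = 4, E = 3·4/2 = 6, V = 3·4/3 = 4.

4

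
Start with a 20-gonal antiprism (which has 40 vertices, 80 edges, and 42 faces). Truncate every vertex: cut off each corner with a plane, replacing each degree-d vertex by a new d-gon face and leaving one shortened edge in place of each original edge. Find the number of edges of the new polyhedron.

240

Truncation replaces each original edge-end by a new vertex, so V′ = 2E = 160.
Each original edge survives, and each old vertex of degree d contributes d new edges; summing degrees gives Σd = 2E, so E′ = E + 2E = 3E = 240.
Each original face survives and each original vertex becomes one new face: F′ = F + V = 82.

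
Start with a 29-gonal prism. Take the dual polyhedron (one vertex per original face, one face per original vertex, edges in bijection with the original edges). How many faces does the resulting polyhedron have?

58

The base solid has V = 58, E = 87, F = 31.
The dual swaps V and F and preserves E: V′ = F = 31, E′ = E = 87, F′ = V = 58.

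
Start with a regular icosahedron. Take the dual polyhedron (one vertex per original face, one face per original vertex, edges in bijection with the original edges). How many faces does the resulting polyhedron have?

The base solid has V = 12, E = 30, F = 20.
The dual swaps V and F and preserves E: V′ = F = 20, E′ = E = 30, F′ = V = 12.

12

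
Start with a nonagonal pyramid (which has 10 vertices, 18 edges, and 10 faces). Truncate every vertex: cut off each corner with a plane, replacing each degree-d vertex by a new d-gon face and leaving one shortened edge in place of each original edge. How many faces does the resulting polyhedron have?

20

Truncation replaces each original edge-end by a new vertex, so V′ = 2E = 36.
Each original edge survives, and each old vertex of degree d contributes d new edges; summing degrees gives Σd = 2E, so E′ = E + 2E = 3E = 54.
Each original face survives and each original vertex becomes one new face: F′ = F + V = 20.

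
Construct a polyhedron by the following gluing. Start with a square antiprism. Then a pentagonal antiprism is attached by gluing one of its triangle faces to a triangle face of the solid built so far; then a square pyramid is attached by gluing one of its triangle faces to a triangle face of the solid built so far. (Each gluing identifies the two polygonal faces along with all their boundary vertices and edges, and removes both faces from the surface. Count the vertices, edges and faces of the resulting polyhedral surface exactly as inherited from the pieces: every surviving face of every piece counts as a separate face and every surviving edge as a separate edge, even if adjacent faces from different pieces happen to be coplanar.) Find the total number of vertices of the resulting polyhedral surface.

A square antiprism: V=8, E=16, F=10.
Attach a pentagonal antiprism (V=10, E=20, F=12) along a 3-gon: merge 3 vertices and 3 edges, delete both glued faces → V=15, E=33, F=20.
Attach a square pyramid (V=5, E=8, F=5) along a 3-gon: merge 3 vertices and 3 edges, delete both glued faces → V=17, E=38, F=23.
Check: V − E + F = 17 − 38 + 23 = 2.

17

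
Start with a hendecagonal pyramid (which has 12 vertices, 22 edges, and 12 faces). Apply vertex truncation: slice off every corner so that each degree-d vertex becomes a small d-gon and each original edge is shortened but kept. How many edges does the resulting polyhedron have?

Truncation replaces each original edge-end by a new vertex, so V′ = 2E = 44.
Each original edge survives, and each old vertex of degree d contributes d new edges; summing degrees gives Σd = 2E, so E′ = E + 2E = 3E = 66.
Each original face survives and each original vertex becomes one new face: F′ = F + V = 24.

66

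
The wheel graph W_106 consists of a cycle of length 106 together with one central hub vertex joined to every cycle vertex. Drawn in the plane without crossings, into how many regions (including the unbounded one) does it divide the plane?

W_106 has V = 106 + 1 = 107 vertices and E = 2·106 = 212 edges.
By Euler's formula F = 2 − V + E = 2 − 107 + 212 = 107.

107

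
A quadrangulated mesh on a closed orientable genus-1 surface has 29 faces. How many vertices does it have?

29

χ = 2 − 2·1 = 0, and every face is a square so 4F = 2E.
E = 4·29/2 = 58. Then V = 0 + E − F = 0 + 58 − 29 = 29.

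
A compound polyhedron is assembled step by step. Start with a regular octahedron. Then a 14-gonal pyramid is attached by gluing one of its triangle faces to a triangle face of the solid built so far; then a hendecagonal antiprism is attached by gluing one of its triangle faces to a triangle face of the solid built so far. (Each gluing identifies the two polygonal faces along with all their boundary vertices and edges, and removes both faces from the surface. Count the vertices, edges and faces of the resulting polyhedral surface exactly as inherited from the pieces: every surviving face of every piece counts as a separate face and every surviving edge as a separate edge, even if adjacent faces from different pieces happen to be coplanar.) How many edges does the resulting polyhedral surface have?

78

A regular octahedron: V=6, E=12, F=8.
Attach a 14-gonal pyramid (V=15, E=28, F=15) along a 3-gon: merge 3 vertices and 3 edges, delete both glued faces → V=18, E=37, F=21.
Attach a hendecagonal antiprism (V=22, E=44, F=24) along a 3-gon: merge 3 vertices and 3 edges, delete both glued faces → V=37, E=78, F=43.
Check: V − E + F = 37 − 78 + 43 = 2.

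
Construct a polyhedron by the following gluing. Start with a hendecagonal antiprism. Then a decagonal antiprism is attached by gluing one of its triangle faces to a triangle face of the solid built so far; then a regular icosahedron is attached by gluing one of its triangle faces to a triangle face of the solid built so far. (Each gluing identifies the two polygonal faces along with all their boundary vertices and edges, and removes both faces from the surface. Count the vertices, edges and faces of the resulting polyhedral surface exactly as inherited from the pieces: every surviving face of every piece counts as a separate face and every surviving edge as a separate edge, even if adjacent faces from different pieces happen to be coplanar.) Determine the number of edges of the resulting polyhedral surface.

A hendecagonal antiprism: V=22, E=44, F=24.
Attach a decagonal antiprism (V=20, E=40, F=22) along a 3-gon: merge 3 vertices and 3 edges, delete both glued faces → V=39, E=81, F=44.
Attach a regular icosahedron (V=12, E=30, F=20) along a 3-gon: merge 3 vertices and 3 edges, delete both glued faces → V=48, E=108, F=62.
Check: V − E + F = 48 − 108 + 62 = 2.

108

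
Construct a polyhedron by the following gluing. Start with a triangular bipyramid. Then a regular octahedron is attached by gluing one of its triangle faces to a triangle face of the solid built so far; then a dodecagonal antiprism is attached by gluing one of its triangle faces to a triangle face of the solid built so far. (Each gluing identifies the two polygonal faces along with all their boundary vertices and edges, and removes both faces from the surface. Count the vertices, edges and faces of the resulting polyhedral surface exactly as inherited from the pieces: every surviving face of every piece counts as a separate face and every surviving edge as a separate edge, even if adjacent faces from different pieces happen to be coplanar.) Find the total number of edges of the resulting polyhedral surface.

63

A triangular bipyramid: V=5, E=9, F=6.
Attach a regular octahedron (V=6, E=12, F=8) along a 3-gon: merge 3 vertices and 3 edges, delete both glued faces → V=8, E=18, F=12.
Attach a dodecagonal antiprism (V=24, E=48, F=26) along a 3-gon: merge 3 vertices and 3 edges, delete both glued faces → V=29, E=63, F=36.
Check: V − E + F = 29 − 63 + 36 = 2.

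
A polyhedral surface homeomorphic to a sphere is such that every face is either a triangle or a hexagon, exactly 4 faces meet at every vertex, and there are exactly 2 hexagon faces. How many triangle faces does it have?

12

Let x be the number of triangles; then F = 2 + x.
Edge–face incidences: 2E = 6·2 + 3·x = 12 + 3x.
Every vertex has degree 4, so 4V = 2E.
Euler: V − E + F = 2 ⇒ (2E)/4 − E + (2 + x) = 2.
Multiply by 8: 2·(2E) − 4·(2E) + 8·(2 + x) = 16, i.e. 16 + 8x − 2·(12 + 3x) = 16.
Collecting terms: 2x − 8 = 16, so 2x = 24, so x = 12.
Then 2E = 12 + 3·12 = 48, so E = 24, V = 2E/4 = 12, F = 2 + 12 = 14.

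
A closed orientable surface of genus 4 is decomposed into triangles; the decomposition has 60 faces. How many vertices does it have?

24

χ = 2 − 2·4 = -6, and every face is a triangle so 3F = 2E.
E = 3·60/2 = 90. Then V = -6 + E − F = -6 + 90 − 60 = 24.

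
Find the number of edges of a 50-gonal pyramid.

A pyramid on an n-gon base has one n-gon and n triangles: V = 50 + 1 = 51, E = 2·50 = 100, F = 50 + 1 = 51.

100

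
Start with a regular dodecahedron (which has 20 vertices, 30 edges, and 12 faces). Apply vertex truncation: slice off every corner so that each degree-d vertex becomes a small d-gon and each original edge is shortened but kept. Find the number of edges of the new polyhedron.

Truncation replaces each original edge-end by a new vertex, so V′ = 2E = 60.
Each original edge survives, and each old vertex of degree d contributes d new edges; summing degrees gives Σd = 2E, so E′ = E + 2E = 3E = 90.
Each original face survives and each original vertex becomes one new face: F′ = F + V = 32.

90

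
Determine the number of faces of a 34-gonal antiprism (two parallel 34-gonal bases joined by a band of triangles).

An antiprism on an n-gon has two n-gon caps and 2n triangles: V = 2·34 = 68, E = 4·34 = 136, F = 2·34 + 2 = 70.
Check: V − E + F = 68 − 136 + 70 = 2.

70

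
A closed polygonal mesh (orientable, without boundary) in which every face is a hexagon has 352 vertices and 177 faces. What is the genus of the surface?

2

Every face is a hexagon, so 2E = 6·177 = 1062, giving E = 531.
χ = V − E + F = 352 − 531 + 177 = -2.
For a closed orientable surface χ = 2 − 2g, so g = (2 − (-2))/2 = 2.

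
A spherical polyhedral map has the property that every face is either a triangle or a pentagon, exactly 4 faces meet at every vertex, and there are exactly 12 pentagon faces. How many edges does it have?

Let x be the number of triangles; then F = 12 + x.
Edge–face incidences: 2E = 5·12 + 3·x = 60 + 3x.
Every vertex has degree 4, so 4V = 2E.
Euler: V − E + F = 2 ⇒ (2E)/4 − E + (12 + x) = 2.
Multiply by 8: 2·(2E) − 4·(2E) + 8·(12 + x) = 16, i.e. 96 + 8x − 2·(60 + 3x) = 16.
Collecting terms: 2x − 24 = 16, so 2x = 40, so x = 20.
Then 2E = 60 + 3·20 = 120, so E = 60, V = 2E/4 = 30, F = 12 + 20 = 32.

60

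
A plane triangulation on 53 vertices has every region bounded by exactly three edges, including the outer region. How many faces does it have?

102

In a plane triangulation 3F = 2E and V − E + F = 2, so F = 2V − 4 = 2·53 − 4 = 102.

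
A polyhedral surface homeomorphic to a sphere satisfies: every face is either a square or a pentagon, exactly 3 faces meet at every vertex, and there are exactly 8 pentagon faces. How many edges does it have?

24

Let x be the number of squares; then F = 8 + x.
Edge–face incidences: 2E = 5·8 + 4·x = 40 + 4x.
Every vertex has degree 3, so 3V = 2E.
Euler: V − E + F = 2 ⇒ (2E)/3 − E + (8 + x) = 2.
Multiply by 6: 2·(2E) − 3·(2E) + 6·(8 + x) = 12, i.e. 48 + 6x − (40 + 4x) = 12.
Collecting terms: 2x + 8 = 12, so 2x = 4, so x = 2.
Then 2E = 40 + 4·2 = 48, so E = 24, V = 2E/3 = 16, F = 8 + 2 = 10.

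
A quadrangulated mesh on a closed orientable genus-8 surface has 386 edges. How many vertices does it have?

179

χ = 2 − 2·8 = -14, and every face is a square so 4F = 2E.
F = 2E/4 = 193. Then V = -14 + E − F = -14 + 386 − 193 = 179.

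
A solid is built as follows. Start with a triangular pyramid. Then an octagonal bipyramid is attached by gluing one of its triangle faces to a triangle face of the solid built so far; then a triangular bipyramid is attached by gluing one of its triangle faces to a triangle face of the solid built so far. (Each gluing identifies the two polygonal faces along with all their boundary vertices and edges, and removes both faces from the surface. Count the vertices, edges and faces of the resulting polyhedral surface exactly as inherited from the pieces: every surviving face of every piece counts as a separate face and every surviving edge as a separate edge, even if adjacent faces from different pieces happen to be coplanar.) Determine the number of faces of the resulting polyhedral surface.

A triangular pyramid: V=4, E=6, F=4.
Attach an octagonal bipyramid (V=10, E=24, F=16) along a 3-gon: merge 3 vertices and 3 edges, delete both glued faces → V=11, E=27, F=18.
Attach a triangular bipyramid (V=5, E=9, F=6) along a 3-gon: merge 3 vertices and 3 edges, delete both glued faces → V=13, E=33, F=22.
Check: V − E + F = 13 − 33 + 22 = 2.

22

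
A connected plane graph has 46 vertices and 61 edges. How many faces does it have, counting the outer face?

Euler's formula for a connected plane graph: V − E + F = 2, so F = 2 − 46 + 61 = 17.

17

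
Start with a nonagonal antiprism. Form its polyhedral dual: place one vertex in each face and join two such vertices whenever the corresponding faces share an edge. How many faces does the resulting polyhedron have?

The base solid has V = 18, E = 36, F = 20.
The dual swaps V and F and preserves E: V′ = F = 20, E′ = E = 36, F′ = V = 18.

18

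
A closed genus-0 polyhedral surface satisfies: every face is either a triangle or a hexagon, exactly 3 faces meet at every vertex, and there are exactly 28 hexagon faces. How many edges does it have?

Let x be the number of triangles; then F = 28 + x.
Edge–face incidences: 2E = 6·28 + 3·x = 168 + 3x.
Every vertex has degree 3, so 3V = 2E.
Euler: V − E + F = 2 ⇒ (2E)/3 − E + (28 + x) = 2.
Multiply by 6: 2·(2E) − 3·(2E) + 6·(28 + x) = 12, i.e. 168 + 6x − (168 + 3x) = 12.
Collecting terms: 3x = 12, so x = 4.
Then 2E = 168 + 3·4 = 180, so E = 90, V = 2E/3 = 60, F = 28 + 4 = 32.

90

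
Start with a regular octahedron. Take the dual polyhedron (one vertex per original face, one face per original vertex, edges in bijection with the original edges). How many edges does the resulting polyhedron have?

The base solid has V = 6, E = 12, F = 8.
The dual swaps V and F and preserves E: V′ = F = 8, E′ = E = 12, F′ = V = 6.

12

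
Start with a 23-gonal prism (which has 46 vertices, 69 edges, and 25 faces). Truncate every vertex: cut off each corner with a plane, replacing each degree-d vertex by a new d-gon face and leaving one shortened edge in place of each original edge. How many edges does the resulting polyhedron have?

207

Truncation replaces each original edge-end by a new vertex, so V′ = 2E = 138.
Each original edge survives, and each old vertex of degree d contributes d new edges; summing degrees gives Σd = 2E, so E′ = E + 2E = 3E = 207.
Each original face survives and each original vertex becomes one new face: F′ = F + V = 71.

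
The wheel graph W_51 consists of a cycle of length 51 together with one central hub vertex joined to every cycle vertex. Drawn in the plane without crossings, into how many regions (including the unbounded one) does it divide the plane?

52

W_51 has V = 51 + 1 = 52 vertices and E = 2·51 = 102 edges.
By Euler's formula F = 2 − V + E = 2 − 52 + 102 = 52.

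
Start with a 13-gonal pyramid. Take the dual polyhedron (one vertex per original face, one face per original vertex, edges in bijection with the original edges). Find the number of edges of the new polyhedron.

26

The base solid has V = 14, E = 26, F = 14.
The dual swaps V and F and preserves E: V′ = F = 14, E′ = E = 26, F′ = V = 14.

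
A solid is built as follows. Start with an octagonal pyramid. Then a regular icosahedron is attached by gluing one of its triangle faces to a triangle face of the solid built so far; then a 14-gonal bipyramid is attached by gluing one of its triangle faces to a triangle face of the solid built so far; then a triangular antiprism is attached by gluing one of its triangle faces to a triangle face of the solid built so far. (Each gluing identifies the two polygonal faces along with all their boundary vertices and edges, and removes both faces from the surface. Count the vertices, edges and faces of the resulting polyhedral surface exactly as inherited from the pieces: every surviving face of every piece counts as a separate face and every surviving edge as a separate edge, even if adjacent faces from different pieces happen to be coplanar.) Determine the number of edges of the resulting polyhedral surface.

An octagonal pyramid: V=9, E=16, F=9.
Attach a regular icosahedron (V=12, E=30, F=20) along a 3-gon: merge 3 vertices and 3 edges, delete both glued faces → V=18, E=43, F=27.
Attach a 14-gonal bipyramid (V=16, E=42, F=28) along a 3-gon: merge 3 vertices and 3 edges, delete both glued faces → V=31, E=82, F=53.
Attach a triangular antiprism (V=6, E=12, F=8) along a 3-gon: merge 3 vertices and 3 edges, delete both glued faces → V=34, E=91, F=59.
Check: V − E + F = 34 − 91 + 59 = 2.

91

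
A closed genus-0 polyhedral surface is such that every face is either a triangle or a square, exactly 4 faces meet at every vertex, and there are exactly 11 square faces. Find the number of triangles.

8

Let x be the number of triangles; then F = 11 + x.
Edge–face incidences: 2E = 4·11 + 3·x = 44 + 3x.
Every vertex has degree 4, so 4V = 2E.
Euler: V − E + F = 2 ⇒ (2E)/4 − E + (11 + x) = 2.
Multiply by 8: 2·(2E) − 4·(2E) + 8·(11 + x) = 16, i.e. 88 + 8x − 2·(44 + 3x) = 16.
Collecting terms: 2x = 16, so x = 8.
Then 2E = 44 + 3·8 = 68, so E = 34, V = 2E/4 = 17, F = 11 + 8 = 19.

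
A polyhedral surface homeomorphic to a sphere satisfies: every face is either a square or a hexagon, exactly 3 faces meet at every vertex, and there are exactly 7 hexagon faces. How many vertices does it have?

22

Let x be the number of squares; then F = 7 + x.
Edge–face incidences: 2E = 6·7 + 4·x = 42 + 4x.
Every vertex has degree 3, so 3V = 2E.
Euler: V − E + F = 2 ⇒ (2E)/3 − E + (7 + x) = 2.
Multiply by 6: 2·(2E) − 3·(2E) + 6·(7 + x) = 12, i.e. 42 + 6x − (42 + 4x) = 12.
Collecting terms: 2x = 12, so x = 6.
Then 2E = 42 + 4·6 = 66, so E = 33, V = 2E/3 = 22, F = 7 + 6 = 13.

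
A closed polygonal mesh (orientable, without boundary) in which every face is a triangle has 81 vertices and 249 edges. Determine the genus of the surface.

Every face is a triangle and each edge borders two faces, so 3F = 2·249, giving F = 166.
χ = V − E + F = 81 − 249 + 166 = -2.
For a closed orientable surface χ = 2 − 2g, so g = (2 − (-2))/2 = 2.

2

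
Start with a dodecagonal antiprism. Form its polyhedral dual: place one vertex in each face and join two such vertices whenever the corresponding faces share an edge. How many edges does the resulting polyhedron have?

48

The base solid has V = 24, E = 48, F = 26.
The dual swaps V and F and preserves E: V′ = F = 26, E′ = E = 48, F′ = V = 24.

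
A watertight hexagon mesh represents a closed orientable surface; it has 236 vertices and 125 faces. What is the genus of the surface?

8

Every face is a hexagon, so 2E = 6·125 = 750, giving E = 375.
χ = V − E + F = 236 − 375 + 125 = -14.
For a closed orientable surface χ = 2 − 2g, so g = (2 − (-14))/2 = 8.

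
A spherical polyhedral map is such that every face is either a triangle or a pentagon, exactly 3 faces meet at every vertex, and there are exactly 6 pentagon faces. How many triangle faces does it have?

2

Let x be the number of triangles; then F = 6 + x.
Edge–face incidences: 2E = 5·6 + 3·x = 30 + 3x.
Every vertex has degree 3, so 3V = 2E.
Euler: V − E + F = 2 ⇒ (2E)/3 − E + (6 + x) = 2.
Multiply by 6: 2·(2E) − 3·(2E) + 6·(6 + x) = 12, i.e. 36 + 6x − (30 + 3x) = 12.
Collecting terms: 3x + 6 = 12, so 3x = 6, so x = 2.
Then 2E = 30 + 3·2 = 36, so E = 18, V = 2E/3 = 12, F = 6 + 2 = 8.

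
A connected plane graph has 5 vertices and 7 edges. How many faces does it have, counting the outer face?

Euler's formula for a connected plane graph: V − E + F = 2, so F = 2 − 5 + 7 = 4.

4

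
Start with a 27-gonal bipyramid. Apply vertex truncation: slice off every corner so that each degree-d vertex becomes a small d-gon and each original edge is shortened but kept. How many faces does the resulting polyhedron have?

83

The base solid has V = 29, E = 81, F = 54.
Truncation replaces each original edge-end by a new vertex, so V′ = 2E = 162.
Each original edge survives, and each old vertex of degree d contributes d new edges; summing degrees gives Σd = 2E, so E′ = E + 2E = 3E = 243.
Each original face survives and each original vertex becomes one new face: F′ = F + V = 83.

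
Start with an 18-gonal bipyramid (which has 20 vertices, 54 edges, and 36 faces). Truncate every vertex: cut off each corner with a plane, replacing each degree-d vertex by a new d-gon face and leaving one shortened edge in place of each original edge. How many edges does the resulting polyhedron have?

162

Truncation replaces each original edge-end by a new vertex, so V′ = 2E = 108.
Each original edge survives, and each old vertex of degree d contributes d new edges; summing degrees gives Σd = 2E, so E′ = E + 2E = 3E = 162.
Each original face survives and each original vertex becomes one new face: F′ = F + V = 56.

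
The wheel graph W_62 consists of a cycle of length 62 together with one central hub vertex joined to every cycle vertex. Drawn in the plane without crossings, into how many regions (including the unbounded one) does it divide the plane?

63

W_62 has V = 62 + 1 = 63 vertices and E = 2·62 = 124 edges.
By Euler's formula F = 2 − V + E = 2 − 63 + 124 = 63.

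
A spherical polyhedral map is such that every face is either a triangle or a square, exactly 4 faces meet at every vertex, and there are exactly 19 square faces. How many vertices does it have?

25

Let x be the number of triangles; then F = 19 + x.
Edge–face incidences: 2E = 4·19 + 3·x = 76 + 3x.
Every vertex has degree 4, so 4V = 2E.
Euler: V − E + F = 2 ⇒ (2E)/4 − E + (19 + x) = 2.
Multiply by 8: 2·(2E) − 4·(2E) + 8·(19 + x) = 16, i.e. 152 + 8x − 2·(76 + 3x) = 16.
Collecting terms: 2x = 16, so x = 8.
Then 2E = 76 + 3·8 = 100, so E = 50, V = 2E/4 = 25, F = 19 + 8 = 27.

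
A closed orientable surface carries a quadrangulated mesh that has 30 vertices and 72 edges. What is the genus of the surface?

Every face is a square and each edge borders two faces, so 4F = 2·72, giving F = 36.
χ = V − E + F = 30 − 72 + 36 = -6.
For a closed orientable surface χ = 2 − 2g, so g = (2 − (-6))/2 = 4.

4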